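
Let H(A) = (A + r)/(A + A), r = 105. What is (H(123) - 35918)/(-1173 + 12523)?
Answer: -29452/9307 ≈ -3.1645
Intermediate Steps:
H(A) = (105 + A)/(2*A) (H(A) = (A + 105)/(A + A) = (105 + A)/((2*A)) = (105 + A)*(1/(2*A)) = (105 + A)/(2*A))
(H(123) - 35918)/(-1173 + 12523) = ((½)*(105 + 123)/123 - 35918)/(-1173 + 12523) = ((½)*(1/123)*228 - 35918)/11350 = (38/41 - 35918)*(1/11350) = -1472600/41*1/11350 = -29452/9307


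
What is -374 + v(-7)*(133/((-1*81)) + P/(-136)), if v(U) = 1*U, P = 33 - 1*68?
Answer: -4013213/11016 ≈ -364.31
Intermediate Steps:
P = -35 (P = 33 - 68 = -35)
v(U) = U
-374 + v(-7)*(133/((-1*81)) + P/(-136)) = -374 - 7*(133/((-1*81)) - 35/(-136)) = -374 - 7*(133/(-81) - 35*(-1/136)) = -374 - 7*(133*(-1/81) + 35/136) = -374 - 7*(-133/81 + 35/136) = -374 - 7*(-15253/11016) = -374 + 106771/11016 = -4013213/11016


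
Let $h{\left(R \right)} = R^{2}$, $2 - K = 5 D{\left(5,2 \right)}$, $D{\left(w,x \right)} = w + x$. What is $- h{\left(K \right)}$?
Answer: $-1089$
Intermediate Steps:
$K = -33$ ($K = 2 - 5 \left(5 + 2\right) = 2 - 5 \cdot 7 = 2 - 35 = -33$)
$- h{\left(K \right)} = - \left(-33\right)^{2} = \left(-1\right) 1089 = -1089$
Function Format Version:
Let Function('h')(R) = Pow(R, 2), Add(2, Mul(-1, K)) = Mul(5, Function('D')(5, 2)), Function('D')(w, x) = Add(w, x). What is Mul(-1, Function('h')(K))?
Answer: -1089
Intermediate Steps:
K = -33 (K = Add(2, Mul(-1, Mul(5, Add(5, 2)))) = Add(2, Mul(-1, Mul(5, 7))) = Add(2, Mul(-1, 35)) = Add(2, -35) = -33)
Mul(-1, Function('h')(K)) = Mul(-1, Pow(-33, 2)) = Mul(-1, 1089) = -1089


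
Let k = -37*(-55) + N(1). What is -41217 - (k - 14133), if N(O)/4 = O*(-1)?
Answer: -29115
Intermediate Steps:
N(O) = -4*O (N(O) = 4*(O*(-1)) = 4*(-O) = -4*O)
k = 2031 (k = -37*(-55) - 4*1 = 2035 - 4 = 2031)
-41217 - (k - 14133) = -41217 - (2031 - 14133) = -41217 - 1*(-12102) = -41217 + 12102 = -29115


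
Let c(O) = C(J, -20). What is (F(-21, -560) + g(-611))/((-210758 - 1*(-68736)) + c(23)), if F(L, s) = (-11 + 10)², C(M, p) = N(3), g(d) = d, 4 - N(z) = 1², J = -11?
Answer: 610/142019 ≈ 0.0042952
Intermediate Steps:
N(z) = 3 (N(z) = 4 - 1*1² = 4 - 1*1 = 4 - 1 = 3)
C(M, p) = 3
c(O) = 3
F(L, s) = 1 (F(L, s) = (-1)² = 1)
(F(-21, -560) + g(-611))/((-210758 - 1*(-68736)) + c(23)) = (1 - 611)/((-210758 - 1*(-68736)) + 3) = -610/((-210758 + 68736) + 3) = -610/(-142022 + 3) = -610/(-142019) = -610*(-1/142019) = 610/142019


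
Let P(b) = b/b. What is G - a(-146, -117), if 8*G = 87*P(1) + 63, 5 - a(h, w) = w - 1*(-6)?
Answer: -389/4 ≈ -97.250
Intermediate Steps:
a(h, w) = -1 - w (a(h, w) = 5 - (w - 1*(-6)) = 5 - (w + 6) = 5 - (6 + w) = 5 + (-6 - w) = -1 - w)
P(b) = 1
G = 75/4 (G = (87*1 + 63)/8 = (87 + 63)/8 = (⅛)*150 = 75/4 ≈ 18.750)
G - a(-146, -117) = 75/4 - (-1 - 1*(-117)) = 75/4 - (-1 + 117) = 75/4 - 1*116 = 75/4 - 116 = -389/4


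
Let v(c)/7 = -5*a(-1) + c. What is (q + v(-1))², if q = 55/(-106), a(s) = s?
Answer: 8485569/11236 ≈ 755.21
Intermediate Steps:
q = -55/106 (q = 55*(-1/106) = -55/106 ≈ -0.51887)
v(c) = 35 + 7*c (v(c) = 7*(-5*(-1) + c) = 7*(5 + c) = 35 + 7*c)
(q + v(-1))² = (-55/106 + (35 + 7*(-1)))² = (-55/106 + (35 - 7))² = (-55/106 + 28)² = (2913/106)² = 8485569/11236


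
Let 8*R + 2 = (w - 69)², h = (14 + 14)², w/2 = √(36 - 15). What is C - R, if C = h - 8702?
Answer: -68187/8 + 69*√21/2 ≈ -8365.3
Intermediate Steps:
w = 2*√21 (w = 2*√(36 - 15) = 2*√21 ≈ 9.1651)
h = 784 (h = 28² = 784)
C = -7918 (C = 784 - 8702 = -7918)
R = -¼ + (-69 + 2*√21)²/8 (R = -¼ + (2*√21 - 69)²/8 = -¼ + (-69 + 2*√21)²/8 ≈ 447.28)
C - R = -7918 - (4843/8 - 69*√21/2) = -7918 + (-4843/8 + 69*√21/2) = -68187/8 + 69*√21/2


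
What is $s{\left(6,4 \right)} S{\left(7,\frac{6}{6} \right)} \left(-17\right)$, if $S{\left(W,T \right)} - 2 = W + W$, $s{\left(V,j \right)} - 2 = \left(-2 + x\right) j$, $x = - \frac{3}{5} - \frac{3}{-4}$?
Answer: $\frac{7344}{5} \approx 1468.8$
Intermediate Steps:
$x = \frac{3}{20}$ ($x = \left(-3\right) \frac{1}{5} - - \frac{3}{4} = - \frac{3}{5} + \frac{3}{4} = \frac{3}{20} \approx 0.15$)
$s{\left(V,j \right)} = 2 - \frac{37 j}{20}$ ($s{\left(V,j \right)} = 2 + \left(-2 + \frac{3}{20}\right) j = 2 - \frac{37 j}{20}$)
$S{\left(W,T \right)} = 2 + 2 W$ ($S{\left(W,T \right)} = 2 + \left(W + W\right) = 2 + 2 W$)
$s{\left(6,4 \right)} S{\left(7,\frac{6}{6} \right)} \left(-17\right) = \left(2 - \frac{37}{5}\right) \left(2 + 2 \cdot 7\right) \left(-17\right) = \left(2 - \frac{37}{5}\right) \left(2 + 14\right) \left(-17\right) = \left(- \frac{27}{5}\right) 16 \left(-17\right) = \left(- \frac{432}{5}\right) \left(-17\right) = \frac{7344}{5}$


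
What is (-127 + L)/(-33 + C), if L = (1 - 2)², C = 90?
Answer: -42/19 ≈ -2.2105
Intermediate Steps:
L = 1 (L = (-1)² = 1)
(-127 + L)/(-33 + C) = (-127 + 1)/(-33 + 90) = -126/57 = (1/57)*(-126) = -42/19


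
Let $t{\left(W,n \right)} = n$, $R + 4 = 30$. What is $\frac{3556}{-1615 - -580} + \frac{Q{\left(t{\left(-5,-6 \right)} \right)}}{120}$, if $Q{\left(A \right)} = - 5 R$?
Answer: $- \frac{18709}{4140} \approx -4.5191$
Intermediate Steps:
$R = 26$ ($R = -4 + 30 = 26$)
$Q{\left(A \right)} = -130$ ($Q{\left(A \right)} = \left(-5\right) 26 = -130$)
$\frac{3556}{-1615 - -580} + \frac{Q{\left(t{\left(-5,-6 \right)} \right)}}{120} = \frac{3556}{-1615 - -580} - \frac{130}{120} = \frac{3556}{-1615 + 580} - \frac{13}{12} = \frac{3556}{-1035} - \frac{13}{12} = 3556 \left(- \frac{1}{1035}\right) - \frac{13}{12} = - \frac{3556}{1035} - \frac{13}{12} = - \frac{18709}{4140}$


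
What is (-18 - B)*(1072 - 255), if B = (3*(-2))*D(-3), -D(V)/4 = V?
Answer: 44118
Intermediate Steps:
D(V) = -4*V
B = -72 (B = (3*(-2))*(-4*(-3)) = -6*12 = -72)
(-18 - B)*(1072 - 255) = (-18 - 1*(-72))*(1072 - 255) = (-18 + 72)*817 = 54*817 = 44118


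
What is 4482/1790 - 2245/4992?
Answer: 9177797/4467840 ≈ 2.0542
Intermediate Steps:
4482/1790 - 2245/4992 = 4482*(1/1790) - 2245*1/4992 = 2241/895 - 2245/4992 = 9177797/4467840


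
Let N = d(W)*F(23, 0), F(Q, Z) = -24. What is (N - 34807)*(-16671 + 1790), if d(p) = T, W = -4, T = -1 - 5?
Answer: 515820103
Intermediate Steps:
T = -6
d(p) = -6
N = 144 (N = -6*(-24) = 144)
(N - 34807)*(-16671 + 1790) = (144 - 34807)*(-16671 + 1790) = -34663*(-14881) = 515820103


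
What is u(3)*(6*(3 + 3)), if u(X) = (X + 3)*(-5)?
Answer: -1080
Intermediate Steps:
u(X) = -15 - 5*X (u(X) = (3 + X)*(-5) = -15 - 5*X)
u(3)*(6*(3 + 3)) = (-15 - 5*3)*(6*(3 + 3)) = (-15 - 15)*(6*6) = -30*36 = -1080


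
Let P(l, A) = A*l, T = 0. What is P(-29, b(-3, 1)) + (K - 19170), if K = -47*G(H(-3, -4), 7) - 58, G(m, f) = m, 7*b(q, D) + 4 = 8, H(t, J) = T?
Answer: -134712/7 ≈ -19245.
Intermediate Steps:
H(t, J) = 0
b(q, D) = 4/7 (b(q, D) = -4/7 + (1/7)*8 = -4/7 + 8/7 = 4/7)
K = -58 (K = -47*0 - 58 = 0 - 58 = -58)
P(-29, b(-3, 1)) + (K - 19170) = (4/7)*(-29) + (-58 - 19170) = -116/7 - 19228 = -134712/7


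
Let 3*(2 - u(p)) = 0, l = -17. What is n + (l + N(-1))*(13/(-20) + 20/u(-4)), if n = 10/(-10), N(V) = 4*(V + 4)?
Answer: -191/4 ≈ -47.750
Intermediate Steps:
u(p) = 2 (u(p) = 2 - ⅓*0 = 2 + 0 = 2)
N(V) = 16 + 4*V (N(V) = 4*(4 + V) = 16 + 4*V)
n = -1 (n = 10*(-⅒) = -1)
n + (l + N(-1))*(13/(-20) + 20/u(-4)) = -1 + (-17 + (16 + 4*(-1)))*(13/(-20) + 20/2) = -1 + (-17 + (16 - 4))*(13*(-1/20) + 20*(½)) = -1 + (-17 + 12)*(-13/20 + 10) = -1 - 5*187/20 = -1 - 187/4 = -191/4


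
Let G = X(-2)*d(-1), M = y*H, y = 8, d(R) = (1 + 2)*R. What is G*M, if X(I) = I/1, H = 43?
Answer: 2064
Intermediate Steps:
d(R) = 3*R
X(I) = I (X(I) = I*1 = I)
M = 344 (M = 8*43 = 344)
G = 6 (G = -6*(-1) = -2*(-3) = 6)
G*M = 6*344 = 2064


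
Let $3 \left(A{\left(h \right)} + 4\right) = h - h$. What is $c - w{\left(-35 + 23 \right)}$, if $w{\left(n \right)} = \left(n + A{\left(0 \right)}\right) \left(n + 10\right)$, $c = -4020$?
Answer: $-4052$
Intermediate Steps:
$A{\left(h \right)} = -4$ ($A{\left(h \right)} = -4 + \frac{h - h}{3} = -4 + \frac{1}{3} \cdot 0 = -4 + 0 = -4$)
$w{\left(n \right)} = \left(-4 + n\right) \left(10 + n\right)$ ($w{\left(n \right)} = \left(n - 4\right) \left(n + 10\right) = \left(-4 + n\right) \left(10 + n\right)$)
$c - w{\left(-35 + 23 \right)} = -4020 - \left(-40 + \left(-35 + 23\right)^{2} + 6 \left(-35 + 23\right)\right) = -4020 - \left(-40 + \left(-12\right)^{2} + 6 \left(-12\right)\right) = -4020 - \left(-40 + 144 - 72\right) = -4020 - 32 = -4052$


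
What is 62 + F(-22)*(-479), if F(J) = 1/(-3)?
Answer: 665/3 ≈ 221.67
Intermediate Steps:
F(J) = -⅓
62 + F(-22)*(-479) = 62 - ⅓*(-479) = 62 + 479/3 = 665/3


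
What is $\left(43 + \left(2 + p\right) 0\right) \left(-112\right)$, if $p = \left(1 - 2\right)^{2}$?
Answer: $-4816$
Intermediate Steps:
$p = 1$ ($p = \left(-1\right)^{2} = 1$)
$\left(43 + \left(2 + p\right) 0\right) \left(-112\right) = \left(43 + \left(2 + 1\right) 0\right) \left(-112\right) = \left(43 + 3 \cdot 0\right) \left(-112\right) = \left(43 + 0\right) \left(-112\right) = 43 \left(-112\right) = -4816$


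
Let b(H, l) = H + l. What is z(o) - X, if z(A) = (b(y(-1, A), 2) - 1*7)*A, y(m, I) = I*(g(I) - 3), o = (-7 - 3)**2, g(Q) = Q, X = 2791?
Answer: 966709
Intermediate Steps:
o = 100 (o = (-10)**2 = 100)
y(m, I) = I*(-3 + I) (y(m, I) = I*(I - 3) = I*(-3 + I))
z(A) = A*(-5 + A*(-3 + A)) (z(A) = ((A*(-3 + A) + 2) - 1*7)*A = ((2 + A*(-3 + A)) - 7)*A = (-5 + A*(-3 + A))*A = A*(-5 + A*(-3 + A)))
z(o) - X = 100*(-5 + 100*(-3 + 100)) - 1*2791 = 100*(-5 + 100*97) - 2791 = 100*(-5 + 9700) - 2791 = 100*9695 - 2791 = 969500 - 2791 = 966709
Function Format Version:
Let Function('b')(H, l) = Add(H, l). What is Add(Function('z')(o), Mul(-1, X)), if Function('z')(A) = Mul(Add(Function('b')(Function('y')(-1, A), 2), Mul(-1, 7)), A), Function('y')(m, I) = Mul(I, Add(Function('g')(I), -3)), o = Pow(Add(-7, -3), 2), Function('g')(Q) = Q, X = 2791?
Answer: 966709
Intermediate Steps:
o = 100 (o = Pow(-10, 2) = 100)
Function('y')(m, I) = Mul(I, Add(-3, I)) (Function('y')(m, I) = Mul(I, Add(I, -3)) = Mul(I, Add(-3, I)))
Function('z')(A) = Mul(A, Add(-5, Mul(A, Add(-3, A)))) (Function('z')(A) = Mul(Add(Add(Mul(A, Add(-3, A)), 2), Mul(-1, 7)), A) = Mul(Add(Add(2, Mul(A, Add(-3, A))), -7), A) = Mul(Add(-5, Mul(A, Add(-3, A))), A) = Mul(A, Add(-5, Mul(A, Add(-3, A)))))
Add(Function('z')(o), Mul(-1, X)) = Add(Mul(100, Add(-5, Mul(100, Add(-3, 100)))), Mul(-1, 2791)) = Add(Mul(100, Add(-5, Mul(100, 97))), -2791) = Add(Mul(100, Add(-5, 9700)), -2791) = Add(Mul(100, 9695), -2791) = Add(969500, -2791) = 966709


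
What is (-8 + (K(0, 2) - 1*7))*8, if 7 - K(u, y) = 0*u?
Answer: -64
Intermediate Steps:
K(u, y) = 7 (K(u, y) = 7 - 0*u = 7 - 1*0 = 7 + 0 = 7)
(-8 + (K(0, 2) - 1*7))*8 = (-8 + (7 - 1*7))*8 = (-8 + (7 - 7))*8 = (-8 + 0)*8 = -8*8 = -64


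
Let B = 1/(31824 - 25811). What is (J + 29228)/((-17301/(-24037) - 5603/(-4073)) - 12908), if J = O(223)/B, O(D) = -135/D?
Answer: -558641525246389/281765610763952 ≈ -1.9826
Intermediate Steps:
B = 1/6013 ≈ 0.00016631
J = -811755/223 (J = (-135/223)/(1/6013) = -135*1/223*6013 = -135/223*6013 = -811755/223 ≈ -3640.2)
(J + 29228)/((-17301/(-24037) - 5603/(-4073)) - 12908) = (-811755/223 + 29228)/((-17301/(-24037) - 5603/(-4073)) - 12908) = 5706089/(223*((-17301*(-1/24037) - 5603*(-1/4073)) - 12908)) = 5706089/(223*((17301/24037 + 5603/4073) - 12908)) = 5706089/(223*(205146284/97902701 - 12908)) = 5706089/(223*(-1263522918224/97902701)) = (5706089/223)*(-97902701/1263522918224) = -558641525246389/281765610763952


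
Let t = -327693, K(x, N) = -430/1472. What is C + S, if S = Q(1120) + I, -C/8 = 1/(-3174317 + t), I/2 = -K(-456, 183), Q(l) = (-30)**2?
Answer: 580309323547/644369840 ≈ 900.58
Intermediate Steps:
K(x, N) = -215/736 (K(x, N) = -430*1/1472 = -215/736)
Q(l) = 900
I = 215/368 (I = 2*(-1*(-215/736)) = 2*(215/736) = 215/368 ≈ 0.58424)
C = 4/1751005 (C = -8/(-3174317 - 327693) = -8/(-3502010) = -8*(-1/3502010) = 4/1751005 ≈ 2.2844e-6)
S = 331415/368 (S = 900 + 215/368 = 331415/368 ≈ 900.58)
C + S = 4/1751005 + 331415/368 = 580309323547/644369840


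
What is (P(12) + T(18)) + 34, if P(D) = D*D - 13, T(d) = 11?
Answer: 176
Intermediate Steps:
P(D) = -13 + D**2 (P(D) = D**2 - 13 = -13 + D**2)
(P(12) + T(18)) + 34 = ((-13 + 12**2) + 11) + 34 = ((-13 + 144) + 11) + 34 = (131 + 11) + 34 = 142 + 34 = 176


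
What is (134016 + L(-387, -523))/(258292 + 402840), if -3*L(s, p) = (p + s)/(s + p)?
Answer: 402047/1983396 ≈ 0.20271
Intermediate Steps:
L(s, p) = -1/3 (L(s, p) = -(p + s)/(3*(s + p)) = -(p + s)/(3*(p + s)) = -1/3*1 = -1/3)
(134016 + L(-387, -523))/(258292 + 402840) = (134016 - 1/3)/(258292 + 402840) = (402047/3)/661132 = (402047/3)*(1/661132) = 402047/1983396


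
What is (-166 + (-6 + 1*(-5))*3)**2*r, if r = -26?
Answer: -1029626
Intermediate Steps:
(-166 + (-6 + 1*(-5))*3)**2*r = (-166 + (-6 + 1*(-5))*3)**2*(-26) = (-166 + (-6 - 5)*3)**2*(-26) = (-166 - 11*3)**2*(-26) = (-166 - 33)**2*(-26) = (-199)**2*(-26) = 39601*(-26) = -1029626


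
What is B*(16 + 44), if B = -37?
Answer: -2220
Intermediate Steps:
B*(16 + 44) = -37*(16 + 44) = -37*60 = -2220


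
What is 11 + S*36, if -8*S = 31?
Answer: -257/2 ≈ -128.50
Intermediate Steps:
S = -31/8 (S = -⅛*31 = -31/8 ≈ -3.8750)
11 + S*36 = 11 - 31/8*36 = 11 - 279/2 = -257/2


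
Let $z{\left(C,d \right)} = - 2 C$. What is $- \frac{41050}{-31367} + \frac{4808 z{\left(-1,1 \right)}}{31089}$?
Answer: $\frac{1577828522}{975168663} \approx 1.618$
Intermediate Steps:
$- \frac{41050}{-31367} + \frac{4808 z{\left(-1,1 \right)}}{31089} = - \frac{41050}{-31367} + \frac{4808 \left(\left(-2\right) \left(-1\right)\right)}{31089} = \left(-41050\right) \left(- \frac{1}{31367}\right) + 4808 \cdot 2 \cdot \frac{1}{31089} = \frac{41050}{31367} + 9616 \cdot \frac{1}{31089} = \frac{41050}{31367} + \frac{9616}{31089} = \frac{1577828522}{975168663}$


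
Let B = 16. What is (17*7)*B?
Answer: 1904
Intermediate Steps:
(17*7)*B = (17*7)*16 = 119*16 = 1904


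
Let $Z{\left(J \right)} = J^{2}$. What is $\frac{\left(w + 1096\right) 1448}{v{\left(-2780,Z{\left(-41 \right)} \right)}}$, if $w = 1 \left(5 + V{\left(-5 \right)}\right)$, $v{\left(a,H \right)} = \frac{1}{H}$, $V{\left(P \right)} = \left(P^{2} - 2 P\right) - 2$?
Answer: $2760255792$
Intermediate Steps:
$V{\left(P \right)} = -2 + P^{2} - 2 P$
$w = 38$ ($w = 1 \left(5 - \left(-8 - 25\right)\right) = 1 \left(5 + \left(-2 + 25 + 10\right)\right) = 1 \left(5 + 33\right) = 1 \cdot 38 = 38$)
$\frac{\left(w + 1096\right) 1448}{v{\left(-2780,Z{\left(-41 \right)} \right)}} = \frac{\left(38 + 1096\right) 1448}{\frac{1}{\left(-41\right)^{2}}} = \frac{1134 \cdot 1448}{\frac{1}{1681}} = 1642032 \frac{1}{\frac{1}{1681}} = 1642032 \cdot 1681 = 2760255792$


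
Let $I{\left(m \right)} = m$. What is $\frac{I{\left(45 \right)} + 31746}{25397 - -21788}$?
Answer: $\frac{31791}{47185} \approx 0.67375$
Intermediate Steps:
$\frac{I{\left(45 \right)} + 31746}{25397 - -21788} = \frac{45 + 31746}{25397 - -21788} = \frac{31791}{25397 + 21788} = \frac{31791}{47185}$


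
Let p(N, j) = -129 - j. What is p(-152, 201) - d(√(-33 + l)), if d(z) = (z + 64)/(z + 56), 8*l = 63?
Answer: (-331*√402 + 74176*I)/(√402 - 224*I) ≈ -331.14 + 0.012685*I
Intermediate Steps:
l = 63/8 (l = (⅛)*63 = 63/8 ≈ 7.8750)
d(z) = (64 + z)/(56 + z)
p(-152, 201) - d(√(-33 + l)) = (-129 - 1*201) - (64 + √(-33 + 63/8))/(56 + √(-33 + 63/8)) = (-129 - 201) - (64 + √(-201/8))/(56 + √(-201/8)) = -330 - (64 + I*√402/4)/(56 + I*√402/4)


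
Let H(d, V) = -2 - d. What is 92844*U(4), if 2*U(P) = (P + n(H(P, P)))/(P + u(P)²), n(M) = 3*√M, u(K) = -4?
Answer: 46422/5 + 69633*I*√6/10 ≈ 9284.4 + 17057.0*I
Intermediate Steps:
U(P) = (P + 3*√(-2 - P))/(2*(16 + P)) (U(P) = ((P + 3*√(-2 - P))/(P + (-4)²))/2 = ((P + 3*√(-2 - P))/(P + 16))/2 = ((P + 3*√(-2 - P))/(16 + P))/2 = (P + 3*√(-2 - P))/(2*(16 + P)))
92844*U(4) = 92844*((4 + 3*√(-2 - 1*4))/(2*(16 + 4))) = 92844*((½)*(4 + 3*√(-2 - 4))/20) = 92844*((½)*(1/20)*(4 + 3*√(-6))) = 92844*((½)*(1/20)*(4 + 3*(I*√6))) = 92844*((½)*(1/20)*(4 + 3*I*√6)) = 92844*(⅒ + 3*I*√6/40) = 46422/5 + 69633*I*√6/10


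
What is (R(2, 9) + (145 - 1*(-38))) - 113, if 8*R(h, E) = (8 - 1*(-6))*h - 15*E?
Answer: 453/8 ≈ 56.625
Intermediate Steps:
R(h, E) = -15*E/8 + 7*h/4 (R(h, E) = ((8 - 1*(-6))*h - 15*E)/8 = ((8 + 6)*h - 15*E)/8 = (14*h - 15*E)/8 = (-15*E + 14*h)/8 = -15*E/8 + 7*h/4)
(R(2, 9) + (145 - 1*(-38))) - 113 = ((-15/8*9 + (7/4)*2) + (145 - 1*(-38))) - 113 = ((-135/8 + 7/2) + (145 + 38)) - 113 = (-107/8 + 183) - 113 = 1357/8 - 113 = 453/8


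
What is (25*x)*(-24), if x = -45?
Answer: 27000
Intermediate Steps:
(25*x)*(-24) = (25*(-45))*(-24) = -1125*(-24) = 27000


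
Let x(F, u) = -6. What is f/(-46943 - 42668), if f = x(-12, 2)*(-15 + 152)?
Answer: 822/89611 ≈ 0.0091730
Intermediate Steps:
f = -822 (f = -6*(-15 + 152) = -6*137 = -822)
f/(-46943 - 42668) = -822/(-46943 - 42668) = -822/(-89611) = -822*(-1/89611) = 822/89611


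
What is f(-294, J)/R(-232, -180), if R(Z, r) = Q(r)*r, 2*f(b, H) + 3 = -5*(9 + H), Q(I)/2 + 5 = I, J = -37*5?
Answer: 877/133200 ≈ 0.0065841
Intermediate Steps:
J = -185
Q(I) = -10 + 2*I
f(b, H) = -24 - 5*H/2 (f(b, H) = -3/2 + (-5*(9 + H))/2 = -3/2 + (-45 - 5*H)/2 = -3/2 + (-45/2 - 5*H/2) = -24 - 5*H/2)
R(Z, r) = r*(-10 + 2*r) (R(Z, r) = (-10 + 2*r)*r = r*(-10 + 2*r))
f(-294, J)/R(-232, -180) = (-24 - 5/2*(-185))/((2*(-180)*(-5 - 180))) = (-24 + 925/2)/((2*(-180)*(-185))) = (877/2)/66600 = (877/2)*(1/66600) = 877/133200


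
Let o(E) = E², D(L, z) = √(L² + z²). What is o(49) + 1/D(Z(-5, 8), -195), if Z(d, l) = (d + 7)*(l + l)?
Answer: 2401 + √39049/39049 ≈ 2401.0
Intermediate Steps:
Z(d, l) = 2*l*(7 + d) (Z(d, l) = (7 + d)*(2*l) = 2*l*(7 + d))
o(49) + 1/D(Z(-5, 8), -195) = 49² + 1/(√((2*8*(7 - 5))² + (-195)²)) = 2401 + 1/(√((2*8*2)² + 38025)) = 2401 + 1/(√(32² + 38025)) = 2401 + 1/(√(1024 + 38025)) = 2401 + 1/(√39049) = 2401 + √39049/39049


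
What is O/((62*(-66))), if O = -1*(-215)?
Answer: -215/4092 ≈ -0.052542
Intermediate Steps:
O = 215
O/((62*(-66))) = 215/((62*(-66))) = 215/(-4092) = 215*(-1/4092) = -215/4092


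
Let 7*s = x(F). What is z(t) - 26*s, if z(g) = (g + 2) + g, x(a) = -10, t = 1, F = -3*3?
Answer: 288/7 ≈ 41.143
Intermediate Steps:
F = -9
s = -10/7 (s = (1/7)*(-10) = -10/7 ≈ -1.4286)
z(g) = 2 + 2*g (z(g) = (2 + g) + g = 2 + 2*g)
z(t) - 26*s = (2 + 2*1) - 26*(-10/7) = (2 + 2) + 260/7 = 4 + 260/7 = 288/7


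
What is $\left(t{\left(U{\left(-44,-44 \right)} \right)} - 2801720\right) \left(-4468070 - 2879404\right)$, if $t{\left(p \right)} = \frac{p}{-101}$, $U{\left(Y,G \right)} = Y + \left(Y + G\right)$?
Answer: $\frac{2079141080516712}{101} \approx 2.0586 \cdot 10^{13}$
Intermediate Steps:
$U{\left(Y,G \right)} = G + 2 Y$ ($U{\left(Y,G \right)} = Y + \left(G + Y\right) = G + 2 Y$)
$t{\left(p \right)} = - \frac{p}{101}$ ($t{\left(p \right)} = p \left(- \frac{1}{101}\right) = - \frac{p}{101}$)
$\left(t{\left(U{\left(-44,-44 \right)} \right)} - 2801720\right) \left(-4468070 - 2879404\right) = \left(- \frac{-44 + 2 \left(-44\right)}{101} - 2801720\right) \left(-4468070 - 2879404\right) = \left(- \frac{-44 - 88}{101} - 2801720\right) \left(-7347474\right) = \left(\left(- \frac{1}{101}\right) \left(-132\right) - 2801720\right) \left(-7347474\right) = \left(\frac{132}{101} - 2801720\right) \left(-7347474\right) = \left(- \frac{282973588}{101}\right) \left(-7347474\right) = \frac{2079141080516712}{101}$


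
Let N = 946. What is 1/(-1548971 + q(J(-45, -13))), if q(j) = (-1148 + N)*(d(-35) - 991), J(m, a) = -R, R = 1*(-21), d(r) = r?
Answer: -1/1341719 ≈ -7.4531e-7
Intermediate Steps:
R = -21
J(m, a) = 21 (J(m, a) = -1*(-21) = 21)
q(j) = 207252 (q(j) = (-1148 + 946)*(-35 - 991) = -202*(-1026) = 207252)
1/(-1548971 + q(J(-45, -13))) = 1/(-1548971 + 207252) = 1/(-1341719) = -1/1341719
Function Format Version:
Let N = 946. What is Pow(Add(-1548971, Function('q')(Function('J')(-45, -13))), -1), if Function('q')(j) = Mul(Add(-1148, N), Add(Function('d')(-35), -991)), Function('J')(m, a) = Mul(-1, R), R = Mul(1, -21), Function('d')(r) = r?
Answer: Rational(-1, 1341719) ≈ -7.4531e-7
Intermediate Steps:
R = -21
Function('J')(m, a) = 21 (Function('J')(m, a) = Mul(-1, -21) = 21)
Function('q')(j) = 207252 (Function('q')(j) = Mul(Add(-1148, 946), Add(-35, -991)) = Mul(-202, -1026) = 207252)
Pow(Add(-1548971, Function('q')(Function('J')(-45, -13))), -1) = Pow(Add(-1548971, 207252), -1) = Pow(-1341719, -1) = Rational(-1, 1341719)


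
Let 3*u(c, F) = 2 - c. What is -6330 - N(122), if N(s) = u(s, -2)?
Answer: -6290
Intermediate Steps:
u(c, F) = ⅔ - c/3 (u(c, F) = (2 - c)/3 = ⅔ - c/3)
N(s) = ⅔ - s/3
-6330 - N(122) = -6330 - (⅔ - ⅓*122) = -6330 - (⅔ - 122/3) = -6330 - 1*(-40) = -6330 + 40 = -6290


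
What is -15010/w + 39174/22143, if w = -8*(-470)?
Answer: -6169073/2775256 ≈ -2.2229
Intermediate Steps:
w = 3760
-15010/w + 39174/22143 = -15010/3760 + 39174/22143 = -15010*1/3760 + 39174*(1/22143) = -1501/376 + 13058/7381 = -6169073/2775256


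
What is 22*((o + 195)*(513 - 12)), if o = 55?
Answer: 2755500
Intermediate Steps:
22*((o + 195)*(513 - 12)) = 22*((55 + 195)*(513 - 12)) = 22*(250*501) = 22*125250 = 2755500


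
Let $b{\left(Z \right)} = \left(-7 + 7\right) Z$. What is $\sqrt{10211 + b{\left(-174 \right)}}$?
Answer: $\sqrt{10211} \approx 101.05$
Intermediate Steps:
$b{\left(Z \right)} = 0$ ($b{\left(Z \right)} = 0 Z = 0$)
$\sqrt{10211 + b{\left(-174 \right)}} = \sqrt{10211 + 0} = \sqrt{10211}$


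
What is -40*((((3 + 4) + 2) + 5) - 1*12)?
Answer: -80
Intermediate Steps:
-40*((((3 + 4) + 2) + 5) - 1*12) = -40*(((7 + 2) + 5) - 12) = -40*((9 + 5) - 12) = -40*(14 - 12) = -40*2 = -80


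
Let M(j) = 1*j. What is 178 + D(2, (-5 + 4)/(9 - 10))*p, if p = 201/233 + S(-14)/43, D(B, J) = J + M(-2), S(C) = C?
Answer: 1778001/10019 ≈ 177.46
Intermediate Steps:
M(j) = j
D(B, J) = -2 + J (D(B, J) = J - 2 = -2 + J)
p = 5381/10019 (p = 201/233 - 14/43 = 5381/10019 ≈ 0.53708)
178 + D(2, (-5 + 4)/(9 - 10))*p = 178 + (-2 + (-5 + 4)/(9 - 10))*(5381/10019) = 178 + (-2 - 1/(-1))*(5381/10019) = 178 + (-2 - 1*(-1))*(5381/10019) = 178 + (-2 + 1)*(5381/10019) = 178 - 1*5381/10019 = 178 - 5381/10019 = 1778001/10019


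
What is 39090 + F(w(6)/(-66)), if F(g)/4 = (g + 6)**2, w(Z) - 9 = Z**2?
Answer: 4743579/121 ≈ 39203.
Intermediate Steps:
w(Z) = 9 + Z**2
F(g) = 4*(6 + g)**2 (F(g) = 4*(g + 6)**2 = 4*(6 + g)**2)
39090 + F(w(6)/(-66)) = 39090 + 4*(6 + (9 + 6**2)/(-66))**2 = 39090 + 4*(6 + (9 + 36)*(-1/66))**2 = 39090 + 4*(6 + 45*(-1/66))**2 = 39090 + 4*(6 - 15/22)**2 = 39090 + 4*(117/22)**2 = 39090 + 4*(13689/484) = 39090 + 13689/121 = 4743579/121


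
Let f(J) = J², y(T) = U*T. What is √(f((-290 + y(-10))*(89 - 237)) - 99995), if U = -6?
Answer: √1158621605 ≈ 34039.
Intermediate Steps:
y(T) = -6*T
√(f((-290 + y(-10))*(89 - 237)) - 99995) = √(((-290 - 6*(-10))*(89 - 237))² - 99995) = √(((-290 + 60)*(-148))² - 99995) = √((-230*(-148))² - 99995) = √(34040² - 99995) = √(1158721600 - 99995) = √1158621605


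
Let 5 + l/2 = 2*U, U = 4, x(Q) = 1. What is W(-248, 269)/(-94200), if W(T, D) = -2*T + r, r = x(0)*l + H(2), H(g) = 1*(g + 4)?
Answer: -127/23550 ≈ -0.0053928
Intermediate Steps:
H(g) = 4 + g (H(g) = 1*(4 + g) = 4 + g)
l = 6 (l = -10 + 2*(2*4) = -10 + 2*8 = -10 + 16 = 6)
r = 12 (r = 1*6 + (4 + 2) = 6 + 6 = 12)
W(T, D) = 12 - 2*T (W(T, D) = -2*T + 12 = 12 - 2*T)
W(-248, 269)/(-94200) = (12 - 2*(-248))/(-94200) = (12 + 496)*(-1/94200) = 508*(-1/94200) = -127/23550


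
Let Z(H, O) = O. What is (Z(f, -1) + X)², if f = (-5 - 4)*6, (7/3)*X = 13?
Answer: 1024/49 ≈ 20.898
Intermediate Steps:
X = 39/7 (X = (3/7)*13 = 39/7 ≈ 5.5714)
f = -54 (f = -9*6 = -54)
(Z(f, -1) + X)² = (-1 + 39/7)² = (32/7)² = 1024/49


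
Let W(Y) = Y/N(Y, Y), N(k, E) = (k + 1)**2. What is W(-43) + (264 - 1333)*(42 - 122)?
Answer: 150857237/1764 ≈ 85520.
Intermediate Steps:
N(k, E) = (1 + k)**2
W(Y) = Y/(1 + Y)**2 (W(Y) = Y/((1 + Y)**2) = Y/(1 + Y)**2)
W(-43) + (264 - 1333)*(42 - 122) = -43/(1 - 43)**2 + (264 - 1333)*(42 - 122) = -43/(-42)**2 - 1069*(-80) = -43*1/1764 + 85520 = -43/1764 + 85520 = 150857237/1764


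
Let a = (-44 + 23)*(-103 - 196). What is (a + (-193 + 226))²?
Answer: 39841344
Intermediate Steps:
a = 6279 (a = -21*(-299) = 6279)
(a + (-193 + 226))² = (6279 + (-193 + 226))² = (6279 + 33)² = 6312² = 39841344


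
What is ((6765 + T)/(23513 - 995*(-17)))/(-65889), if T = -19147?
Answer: 6191/1331880246 ≈ 4.6483e-6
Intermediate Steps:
((6765 + T)/(23513 - 995*(-17)))/(-65889) = ((6765 - 19147)/(23513 - 995*(-17)))/(-65889) = -12382/(23513 + 16915)*(-1/65889) = -12382/40428*(-1/65889) = -12382*1/40428*(-1/65889) = -6191/20214*(-1/65889) = 6191/1331880246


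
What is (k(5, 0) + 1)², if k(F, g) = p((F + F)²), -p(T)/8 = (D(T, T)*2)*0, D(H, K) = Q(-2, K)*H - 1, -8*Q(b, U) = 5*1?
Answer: 1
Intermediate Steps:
Q(b, U) = -5/8
D(H, K) = -1 - 5*H/8 (D(H, K) = -5*H/8 - 1 = -1 - 5*H/8)
p(T) = 0 (p(T) = -8*(-1 - 5*T/8)*2*0 = -8*(-2 - 5*T/4)*0 = -8*0 = 0)
k(F, g) = 0
(k(5, 0) + 1)² = (0 + 1)² = 1² = 1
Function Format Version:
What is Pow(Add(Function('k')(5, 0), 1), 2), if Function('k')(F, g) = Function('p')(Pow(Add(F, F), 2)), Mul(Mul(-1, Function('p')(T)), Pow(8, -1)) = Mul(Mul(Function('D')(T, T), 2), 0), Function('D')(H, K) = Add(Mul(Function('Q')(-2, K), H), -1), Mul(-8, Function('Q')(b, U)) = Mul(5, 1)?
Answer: 1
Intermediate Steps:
Function('Q')(b, U) = Rational(-5, 8) (Function('Q')(b, U) = Mul(Rational(-1, 8), Mul(5, 1)) = Mul(Rational(-1, 8), 5) = Rational(-5, 8))
Function('D')(H, K) = Add(-1, Mul(Rational(-5, 8), H)) (Function('D')(H, K) = Add(Mul(Rational(-5, 8), H), -1) = Add(-1, Mul(Rational(-5, 8), H)))
Function('p')(T) = 0 (Function('p')(T) = Mul(-8, Mul(Mul(Add(-1, Mul(Rational(-5, 8), T)), 2), 0)) = Mul(-8, Mul(Add(-2, Mul(Rational(-5, 4), T)), 0)) = Mul(-8, 0) = 0)
Function('k')(F, g) = 0
Pow(Add(Function('k')(5, 0), 1), 2) = Pow(Add(0, 1), 2) = Pow(1, 2) = 1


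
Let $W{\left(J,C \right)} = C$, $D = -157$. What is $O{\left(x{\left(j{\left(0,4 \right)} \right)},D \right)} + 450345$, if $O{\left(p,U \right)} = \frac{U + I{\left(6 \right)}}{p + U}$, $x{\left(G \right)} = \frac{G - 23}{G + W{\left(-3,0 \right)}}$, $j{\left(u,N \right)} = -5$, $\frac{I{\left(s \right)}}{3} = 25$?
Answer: $\frac{340911575}{757} \approx 4.5035 \cdot 10^{5}$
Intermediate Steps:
$I{\left(s \right)} = 75$ ($I{\left(s \right)} = 3 \cdot 25 = 75$)
$x{\left(G \right)} = \frac{-23 + G}{G}$ ($x{\left(G \right)} = \frac{G - 23}{G + 0} = \frac{-23 + G}{G}$)
$O{\left(p,U \right)} = \frac{75 + U}{U + p}$ ($O{\left(p,U \right)} = \frac{U + 75}{p + U} = \frac{75 + U}{U + p}$)
$O{\left(x{\left(j{\left(0,4 \right)} \right)},D \right)} + 450345 = \frac{75 - 157}{-157 + \frac{-23 - 5}{-5}} + 450345 = \frac{1}{-157 - - \frac{28}{5}} \left(-82\right) + 450345 = \frac{1}{-157 + \frac{28}{5}} \left(-82\right) + 450345 = \frac{1}{- \frac{757}{5}} \left(-82\right) + 450345 = \left(- \frac{5}{757}\right) \left(-82\right) + 450345 = \frac{410}{757} + 450345 = \frac{340911575}{757}$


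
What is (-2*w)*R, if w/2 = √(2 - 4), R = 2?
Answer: -8*I*√2 ≈ -11.314*I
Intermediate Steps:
w = 2*I*√2 (w = 2*√(2 - 4) = 2*√(-2) = 2*(I*√2) = 2*I*√2 ≈ 2.8284*I)
(-2*w)*R = -4*I*√2*2 = -8*I*√2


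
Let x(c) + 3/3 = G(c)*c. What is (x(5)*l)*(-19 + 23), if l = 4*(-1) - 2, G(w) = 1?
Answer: -96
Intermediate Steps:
l = -6 (l = -4 - 2 = -6)
x(c) = -1 + c (x(c) = -1 + 1*c = -1 + c)
(x(5)*l)*(-19 + 23) = ((-1 + 5)*(-6))*(-19 + 23) = (4*(-6))*4 = -24*4 = -96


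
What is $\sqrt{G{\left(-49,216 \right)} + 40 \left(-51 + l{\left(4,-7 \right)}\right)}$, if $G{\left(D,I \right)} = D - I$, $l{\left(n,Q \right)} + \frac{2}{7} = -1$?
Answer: $\frac{i \sqrt{115465}}{7} \approx 48.543 i$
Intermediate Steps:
$l{\left(n,Q \right)} = - \frac{9}{7}$ ($l{\left(n,Q \right)} = - \frac{2}{7} - 1 = - \frac{9}{7}$)
$\sqrt{G{\left(-49,216 \right)} + 40 \left(-51 + l{\left(4,-7 \right)}\right)} = \sqrt{\left(-49 - 216\right) + 40 \left(-51 - \frac{9}{7}\right)} = \sqrt{\left(-49 - 216\right) + 40 \left(- \frac{366}{7}\right)} = \sqrt{-265 - \frac{14640}{7}} = \sqrt{- \frac{16495}{7}} = \frac{i \sqrt{115465}}{7}$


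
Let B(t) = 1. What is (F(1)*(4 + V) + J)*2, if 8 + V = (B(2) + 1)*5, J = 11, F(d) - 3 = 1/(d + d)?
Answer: 64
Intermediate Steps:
F(d) = 3 + 1/(2*d) (F(d) = 3 + 1/(d + d) = 3 + 1/(2*d))
V = 2 (V = -8 + (1 + 1)*5 = -8 + 2*5 = -8 + 10 = 2)
(F(1)*(4 + V) + J)*2 = ((3 + (½)/1)*(4 + 2) + 11)*2 = ((3 + (½)*1)*6 + 11)*2 = ((3 + ½)*6 + 11)*2 = ((7/2)*6 + 11)*2 = (21 + 11)*2 = 32*2 = 64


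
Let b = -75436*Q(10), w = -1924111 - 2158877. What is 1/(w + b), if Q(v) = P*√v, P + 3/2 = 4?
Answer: -1020747/4078782281786 + 94295*√10/8157564563572 ≈ -2.1370e-7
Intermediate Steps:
P = 5/2 (P = -3/2 + 4 = 5/2 ≈ 2.5000)
w = -4082988
Q(v) = 5*√v/2
b = -188590*√10 (b = -75436*5*√10/2 = -188590*√10 ≈ -5.9637e+5)
1/(w + b) = 1/(-4082988 - 188590*√10)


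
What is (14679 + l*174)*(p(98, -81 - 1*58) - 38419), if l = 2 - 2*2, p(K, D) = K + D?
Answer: -551170260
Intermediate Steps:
p(K, D) = D + K
l = -2 (l = 2 - 4 = -2)
(14679 + l*174)*(p(98, -81 - 1*58) - 38419) = (14679 - 2*174)*(((-81 - 1*58) + 98) - 38419) = (14679 - 348)*(((-81 - 58) + 98) - 38419) = 14331*((-139 + 98) - 38419) = 14331*(-41 - 38419) = 14331*(-38460) = -551170260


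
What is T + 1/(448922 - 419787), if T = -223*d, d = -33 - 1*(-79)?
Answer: -298866829/29135 ≈ -10258.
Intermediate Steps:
d = 46 (d = -33 + 79 = 46)
T = -10258 (T = -223*46 = -10258)
T + 1/(448922 - 419787) = -10258 + 1/(448922 - 419787) = -10258 + 1/29135 = -298866829/29135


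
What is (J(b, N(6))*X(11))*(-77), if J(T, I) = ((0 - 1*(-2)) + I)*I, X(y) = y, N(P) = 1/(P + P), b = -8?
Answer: -21175/144 ≈ -147.05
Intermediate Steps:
N(P) = 1/(2*P)
J(T, I) = I*(2 + I) (J(T, I) = ((0 + 2) + I)*I = (2 + I)*I = I*(2 + I))
(J(b, N(6))*X(11))*(-77) = ((((½)/6)*(2 + (½)/6))*11)*(-77) = ((((½)*(⅙))*(2 + (½)*(⅙)))*11)*(-77) = (((2 + 1/12)/12)*11)*(-77) = (((1/12)*(25/12))*11)*(-77) = ((25/144)*11)*(-77) = (275/144)*(-77) = -21175/144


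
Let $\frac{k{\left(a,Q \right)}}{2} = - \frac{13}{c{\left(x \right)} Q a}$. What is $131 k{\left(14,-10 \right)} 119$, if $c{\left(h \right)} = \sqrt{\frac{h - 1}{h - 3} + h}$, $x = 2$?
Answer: $\frac{28951}{10} \approx 2895.1$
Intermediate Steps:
$c{\left(h \right)} = \sqrt{h + \frac{-1 + h}{-3 + h}}$ ($c{\left(h \right)} = \sqrt{\frac{-1 + h}{-3 + h} + h} = \sqrt{h + \frac{-1 + h}{-3 + h}}$)
$k{\left(a,Q \right)} = - \frac{26}{Q a}$ ($k{\left(a,Q \right)} = 2 \left(- \frac{13}{\sqrt{\frac{-1 + 2 + 2 \left(-3 + 2\right)}{-3 + 2}} Q a}\right) = 2 \left(- \frac{13}{\sqrt{\frac{-1 + 2 + 2 \left(-1\right)}{-1}} Q a}\right) = 2 \left(- \frac{13}{\sqrt{- (-1 + 2 - 2)} Q a}\right) = 2 \left(- \frac{13}{\sqrt{\left(-1\right) \left(-1\right)} Q a}\right) = 2 \left(- \frac{13}{\sqrt{1} Q a}\right) = 2 \left(- \frac{13}{1 Q a}\right) = 2 \left(- \frac{13}{Q a}\right) = - \frac{26}{Q a}$)
$131 k{\left(14,-10 \right)} 119 = 131 \left(- \frac{26}{\left(-10\right) 14}\right) 119 = 131 \left(\left(-26\right) \left(- \frac{1}{10}\right) \frac{1}{14}\right) 119 = 131 \cdot \frac{13}{70} \cdot 119 = \frac{1703}{70} \cdot 119 = \frac{28951}{10}$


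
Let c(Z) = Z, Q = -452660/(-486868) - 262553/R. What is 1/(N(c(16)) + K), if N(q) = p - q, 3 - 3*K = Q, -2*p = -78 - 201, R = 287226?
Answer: 52440430563/6528560221699 ≈ 0.0080325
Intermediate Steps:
Q = 546766789/34960287042 (Q = -452660/(-486868) - 262553/287226 = -452660*(-1/486868) - 262553*1/287226 = 113165/121717 - 262553/287226 = 546766789/34960287042 ≈ 0.015640)
p = 279/2 (p = -(-78 - 201)/2 = -½*(-279) = 279/2 ≈ 139.50)
K = 104334094337/104880861126 (K = 1 - ⅓*546766789/34960287042 = 1 - 546766789/104880861126 = 104334094337/104880861126 ≈ 0.99479)
N(q) = 279/2 - q
1/(N(c(16)) + K) = 1/((279/2 - 1*16) + 104334094337/104880861126) = 1/((279/2 - 16) + 104334094337/104880861126) = 1/(247/2 + 104334094337/104880861126) = 1/(6528560221699/52440430563) = 52440430563/6528560221699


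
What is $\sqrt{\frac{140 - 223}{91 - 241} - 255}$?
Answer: $\frac{i \sqrt{229002}}{30} \approx 15.951 i$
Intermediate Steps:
$\sqrt{\frac{140 - 223}{91 - 241} - 255} = \sqrt{- \frac{83}{-150} - 255} = \sqrt{\left(-83\right) \left(- \frac{1}{150}\right) - 255} = \sqrt{\frac{83}{150} - 255} = \sqrt{- \frac{38167}{150}} = \frac{i \sqrt{229002}}{30}$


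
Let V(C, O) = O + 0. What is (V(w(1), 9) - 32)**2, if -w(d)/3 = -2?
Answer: 529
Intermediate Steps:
w(d) = 6 (w(d) = -3*(-2) = 6)
V(C, O) = O
(V(w(1), 9) - 32)**2 = (9 - 32)**2 = (-23)**2 = 529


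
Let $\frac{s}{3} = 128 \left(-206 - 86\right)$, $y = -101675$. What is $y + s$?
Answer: $-213803$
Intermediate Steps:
$s = -112128$ ($s = 3 \cdot 128 \left(-206 - 86\right) = 3 \cdot 128 \left(-292\right) = 3 \left(-37376\right) = -112128$)
$y + s = -101675 - 112128 = -213803$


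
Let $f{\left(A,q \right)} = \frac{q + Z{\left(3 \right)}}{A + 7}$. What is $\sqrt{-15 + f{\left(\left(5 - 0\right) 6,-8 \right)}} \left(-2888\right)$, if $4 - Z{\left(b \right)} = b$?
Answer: $- \frac{2888 i \sqrt{20794}}{37} \approx - 11256.0 i$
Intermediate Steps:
$Z{\left(b \right)} = 4 - b$
$f{\left(A,q \right)} = \frac{1 + q}{7 + A}$ ($f{\left(A,q \right)} = \frac{q + \left(4 - 3\right)}{A + 7} = \frac{q + \left(4 - 3\right)}{7 + A} = \frac{q + 1}{7 + A} = \frac{1 + q}{7 + A}$)
$\sqrt{-15 + f{\left(\left(5 - 0\right) 6,-8 \right)}} \left(-2888\right) = \sqrt{-15 + \frac{1 - 8}{7 + \left(5 - 0\right) 6}} \left(-2888\right) = \sqrt{-15 + \frac{1}{7 + \left(5 + 0\right) 6} \left(-7\right)} \left(-2888\right) = \sqrt{-15 + \frac{1}{7 + 5 \cdot 6} \left(-7\right)} \left(-2888\right) = \sqrt{-15 + \frac{1}{7 + 30} \left(-7\right)} \left(-2888\right) = \sqrt{-15 + \frac{1}{37} \left(-7\right)} \left(-2888\right) = \sqrt{-15 - \frac{7}{37}} \left(-2888\right) = \sqrt{- \frac{562}{37}} \left(-2888\right) = \frac{i \sqrt{20794}}{37} \left(-2888\right) = - \frac{2888 i \sqrt{20794}}{37}$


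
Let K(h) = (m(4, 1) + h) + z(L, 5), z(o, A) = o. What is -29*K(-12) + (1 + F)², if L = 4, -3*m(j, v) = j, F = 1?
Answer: 824/3 ≈ 274.67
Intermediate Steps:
m(j, v) = -j/3
K(h) = 8/3 + h (K(h) = (-⅓*4 + h) + 4 = (-4/3 + h) + 4 = 8/3 + h)
-29*K(-12) + (1 + F)² = -29*(8/3 - 12) + (1 + 1)² = -29*(-28/3) + 2² = 812/3 + 4 = 824/3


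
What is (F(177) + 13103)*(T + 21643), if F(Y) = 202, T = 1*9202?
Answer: 410392725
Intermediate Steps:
T = 9202
(F(177) + 13103)*(T + 21643) = (202 + 13103)*(9202 + 21643) = 13305*30845 = 410392725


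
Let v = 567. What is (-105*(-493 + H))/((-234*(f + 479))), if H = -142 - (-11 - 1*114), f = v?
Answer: -2975/13598 ≈ -0.21878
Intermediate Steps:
f = 567
H = -17 (H = -142 - (-11 - 114) = -142 - 1*(-125) = -142 + 125 = -17)
(-105*(-493 + H))/((-234*(f + 479))) = (-105*(-493 - 17))/((-234*(567 + 479))) = (-105*(-510))/((-234*1046)) = 53550/(-244764) = 53550*(-1/244764) = -2975/13598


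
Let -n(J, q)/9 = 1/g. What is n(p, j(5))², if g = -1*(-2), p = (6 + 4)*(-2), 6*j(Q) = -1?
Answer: 81/4 ≈ 20.250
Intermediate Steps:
j(Q) = -⅙ (j(Q) = (⅙)*(-1) = -⅙)
p = -20 (p = 10*(-2) = -20)
g = 2
n(J, q) = -9/2
n(p, j(5))² = (-9/2)² = 81/4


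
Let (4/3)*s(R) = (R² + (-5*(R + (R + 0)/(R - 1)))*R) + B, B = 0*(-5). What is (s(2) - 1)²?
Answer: 784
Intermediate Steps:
B = 0
s(R) = 3*R²/4 + 3*R*(-5*R - 5*R/(-1 + R))/4 (s(R) = 3*((R² + (-5*(R + (R + 0)/(R - 1)))*R) + 0)/4 = 3*((R² + (-5*(R + R/(-1 + R)))*R) + 0)/4 = 3*((R² + (-5*R - 5*R/(-1 + R))*R) + 0)/4 = 3*((R² + R*(-5*R - 5*R/(-1 + R))) + 0)/4 = 3*(R² + R*(-5*R - 5*R/(-1 + R)))/4 = 3*R²/4 + 3*R*(-5*R - 5*R/(-1 + R))/4)
(s(2) - 1)² = (2²*(-¾ - 3*2)/(-1 + 2) - 1)² = (4*(-¾ - 6)/1 - 1)² = (4*1*(-27/4) - 1)² = (-27 - 1)² = (-28)² = 784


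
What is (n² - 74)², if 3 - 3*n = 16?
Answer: 247009/81 ≈ 3049.5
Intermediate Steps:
n = -13/3 (n = 1 - ⅓*16 = 1 - 16/3 = -13/3 ≈ -4.3333)
(n² - 74)² = ((-13/3)² - 74)² = (169/9 - 74)² = (-497/9)² = 247009/81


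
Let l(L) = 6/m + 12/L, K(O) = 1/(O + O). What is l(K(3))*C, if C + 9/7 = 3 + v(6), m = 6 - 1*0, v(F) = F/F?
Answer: 1387/7 ≈ 198.14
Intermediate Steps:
v(F) = 1
m = 6 (m = 6 + 0 = 6)
K(O) = 1/(2*O)
l(L) = 1 + 12/L (l(L) = 6/6 + 12/L = 6*(1/6) + 12/L = 1 + 12/L)
C = 19/7 (C = -9/7 + (3 + 1) = -9/7 + 4 = 19/7 ≈ 2.7143)
l(K(3))*C = ((12 + (1/2)/3)/(((1/2)/3)))*(19/7) = ((12 + (1/2)*(1/3))/(((1/2)*(1/3))))*(19/7) = ((12 + 1/6)/(1/6))*(19/7) = (6*(73/6))*(19/7) = 73*(19/7) = 1387/7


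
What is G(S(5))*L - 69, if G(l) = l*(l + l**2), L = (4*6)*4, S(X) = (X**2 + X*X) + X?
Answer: 16262331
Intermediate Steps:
S(X) = X + 2*X**2 (S(X) = (X**2 + X**2) + X = 2*X**2 + X = X + 2*X**2)
L = 96 (L = 24*4 = 96)
G(S(5))*L - 69 = ((5*(1 + 2*5))**2*(1 + 5*(1 + 2*5)))*96 - 69 = ((5*(1 + 10))**2*(1 + 5*(1 + 10)))*96 - 69 = ((5*11)**2*(1 + 5*11))*96 - 69 = (55**2*(1 + 55))*96 - 69 = (3025*56)*96 - 69 = 169400*96 - 69 = 16262400 - 69 = 16262331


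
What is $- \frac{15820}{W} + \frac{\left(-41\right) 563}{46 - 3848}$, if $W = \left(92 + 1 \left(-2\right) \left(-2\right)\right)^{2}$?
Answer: $\frac{19073161}{4379904} \approx 4.3547$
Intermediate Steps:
$W = 9216$ ($W = \left(92 - -4\right)^{2} = \left(92 + 4\right)^{2} = 96^{2} = 9216$)
$- \frac{15820}{W} + \frac{\left(-41\right) 563}{46 - 3848} = - \frac{15820}{9216} + \frac{\left(-41\right) 563}{46 - 3848} = \left(-15820\right) \frac{1}{9216} - \frac{23083}{46 - 3848} = - \frac{3955}{2304} - \frac{23083}{-3802} = - \frac{3955}{2304} - - \frac{23083}{3802} = - \frac{3955}{2304} + \frac{23083}{3802} = \frac{19073161}{4379904}$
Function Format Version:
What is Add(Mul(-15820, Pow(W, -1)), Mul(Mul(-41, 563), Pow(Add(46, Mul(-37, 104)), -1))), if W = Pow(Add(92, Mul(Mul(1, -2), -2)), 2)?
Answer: Rational(19073161, 4379904) ≈ 4.3547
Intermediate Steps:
W = 9216 (W = Pow(Add(92, Mul(-2, -2)), 2) = Pow(Add(92, 4), 2) = Pow(96, 2) = 9216)
Add(Mul(-15820, Pow(W, -1)), Mul(Mul(-41, 563), Pow(Add(46, Mul(-37, 104)), -1))) = Add(Mul(-15820, Pow(9216, -1)), Mul(Mul(-41, 563), Pow(Add(46, Mul(-37, 104)), -1))) = Add(Mul(-15820, Rational(1, 9216)), Mul(-23083, Pow(Add(46, -3848), -1))) = Add(Rational(-3955, 2304), Mul(-23083, Pow(-3802, -1))) = Add(Rational(-3955, 2304), Mul(-23083, Rational(-1, 3802))) = Add(Rational(-3955, 2304), Rational(23083, 3802)) = Rational(19073161, 4379904)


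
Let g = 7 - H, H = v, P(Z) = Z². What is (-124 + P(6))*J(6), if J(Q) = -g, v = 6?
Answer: 88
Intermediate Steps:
H = 6
g = 1 (g = 7 - 1*6 = 7 - 6 = 1)
J(Q) = -1 (J(Q) = -1*1 = -1)
(-124 + P(6))*J(6) = (-124 + 6²)*(-1) = (-124 + 36)*(-1) = -88*(-1) = 88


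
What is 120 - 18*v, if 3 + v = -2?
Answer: 210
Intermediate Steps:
v = -5 (v = -3 - 2 = -5)
120 - 18*v = 120 - 18*(-5) = 120 - 1*(-90) = 120 + 90 = 210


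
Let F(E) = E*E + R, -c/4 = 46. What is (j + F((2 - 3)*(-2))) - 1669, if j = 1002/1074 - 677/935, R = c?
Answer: -309422923/167365 ≈ -1848.8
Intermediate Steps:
c = -184 (c = -4*46 = -184)
R = -184
j = 34962/167365 (j = 1002*(1/1074) - 677*1/935 = 167/179 - 677/935 = 34962/167365 ≈ 0.20890)
F(E) = -184 + E² (F(E) = E*E - 184 = E² - 184 = -184 + E²)
(j + F((2 - 3)*(-2))) - 1669 = (34962/167365 + (-184 + ((2 - 3)*(-2))²)) - 1669 = (34962/167365 + (-184 + (-1*(-2))²)) - 1669 = (34962/167365 + (-184 + 2²)) - 1669 = (34962/167365 + (-184 + 4)) - 1669 = (34962/167365 - 180) - 1669 = -30090738/167365 - 1669 = -309422923/167365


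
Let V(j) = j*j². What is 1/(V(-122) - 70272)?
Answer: -1/1886120 ≈ -5.3019e-7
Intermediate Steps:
V(j) = j³
1/(V(-122) - 70272) = 1/((-122)³ - 70272) = 1/(-1815848 - 70272) = 1/(-1886120) = -1/1886120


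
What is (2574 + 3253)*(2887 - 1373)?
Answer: 8822078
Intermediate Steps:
(2574 + 3253)*(2887 - 1373) = 5827*1514 = 8822078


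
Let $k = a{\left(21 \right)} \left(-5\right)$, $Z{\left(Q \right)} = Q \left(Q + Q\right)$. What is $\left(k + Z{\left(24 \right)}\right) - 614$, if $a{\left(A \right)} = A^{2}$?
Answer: $-1667$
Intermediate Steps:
$Z{\left(Q \right)} = 2 Q^{2}$ ($Z{\left(Q \right)} = Q 2 Q = 2 Q^{2}$)
$k = -2205$ ($k = 21^{2} \left(-5\right) = 441 \left(-5\right) = -2205$)
$\left(k + Z{\left(24 \right)}\right) - 614 = \left(-2205 + 2 \cdot 24^{2}\right) - 614 = \left(-2205 + 2 \cdot 576\right) - 614 = \left(-2205 + 1152\right) - 614 = -1053 - 614 = -1667$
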